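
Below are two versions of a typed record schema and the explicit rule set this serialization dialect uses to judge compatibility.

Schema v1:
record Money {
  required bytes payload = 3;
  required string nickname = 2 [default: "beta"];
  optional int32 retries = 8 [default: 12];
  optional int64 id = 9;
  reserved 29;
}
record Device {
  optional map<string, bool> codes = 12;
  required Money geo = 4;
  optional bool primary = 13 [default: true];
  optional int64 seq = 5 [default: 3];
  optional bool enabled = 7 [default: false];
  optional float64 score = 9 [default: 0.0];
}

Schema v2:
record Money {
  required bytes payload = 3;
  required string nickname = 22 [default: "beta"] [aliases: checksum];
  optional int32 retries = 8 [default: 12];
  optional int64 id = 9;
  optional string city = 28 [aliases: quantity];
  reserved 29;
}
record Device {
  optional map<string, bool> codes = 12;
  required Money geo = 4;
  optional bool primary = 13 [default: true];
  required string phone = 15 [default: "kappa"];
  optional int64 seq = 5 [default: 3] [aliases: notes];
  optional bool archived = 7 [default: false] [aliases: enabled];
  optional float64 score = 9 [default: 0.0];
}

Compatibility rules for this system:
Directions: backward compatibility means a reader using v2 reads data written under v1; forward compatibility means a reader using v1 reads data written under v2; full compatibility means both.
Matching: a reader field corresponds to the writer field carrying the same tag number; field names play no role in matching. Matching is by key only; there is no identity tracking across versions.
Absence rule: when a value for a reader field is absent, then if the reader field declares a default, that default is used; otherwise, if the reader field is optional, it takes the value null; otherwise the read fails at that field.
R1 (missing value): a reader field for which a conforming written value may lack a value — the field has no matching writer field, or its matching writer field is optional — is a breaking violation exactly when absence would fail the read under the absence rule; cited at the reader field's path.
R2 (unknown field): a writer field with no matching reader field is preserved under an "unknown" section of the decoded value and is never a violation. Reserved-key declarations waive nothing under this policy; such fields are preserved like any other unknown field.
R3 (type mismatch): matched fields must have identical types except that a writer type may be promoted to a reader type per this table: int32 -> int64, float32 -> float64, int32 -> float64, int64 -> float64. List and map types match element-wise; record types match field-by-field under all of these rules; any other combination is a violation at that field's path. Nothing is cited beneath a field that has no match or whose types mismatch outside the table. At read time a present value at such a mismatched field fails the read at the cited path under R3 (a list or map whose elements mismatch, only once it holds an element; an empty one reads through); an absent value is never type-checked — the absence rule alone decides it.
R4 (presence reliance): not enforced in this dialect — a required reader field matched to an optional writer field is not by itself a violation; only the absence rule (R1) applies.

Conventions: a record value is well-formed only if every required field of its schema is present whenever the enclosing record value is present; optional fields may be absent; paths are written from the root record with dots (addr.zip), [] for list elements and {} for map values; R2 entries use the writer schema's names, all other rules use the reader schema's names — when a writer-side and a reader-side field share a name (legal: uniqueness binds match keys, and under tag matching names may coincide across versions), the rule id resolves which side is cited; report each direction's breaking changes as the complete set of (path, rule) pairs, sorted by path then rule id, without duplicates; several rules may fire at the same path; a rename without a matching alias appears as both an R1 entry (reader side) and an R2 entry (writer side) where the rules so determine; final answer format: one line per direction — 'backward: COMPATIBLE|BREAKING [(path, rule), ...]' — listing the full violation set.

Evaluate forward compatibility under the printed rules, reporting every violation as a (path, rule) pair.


each type pair in Device: writer, then reader
forward for Device (reader v1, writer v2):
  map<string, bool> -> map<string, bool>, writer optional: codes aligns to codes
  Money -> Money, writer required: geo aligns to geo
  bool -> bool, writer optional: primary aligns to primary
  int64 -> int64, writer optional: seq aligns to seq
  bool -> bool, writer optional: enabled aligns to archived
  float64 -> float64, writer optional: score aligns to score
  phone (writer side), unknown to reader
  bytes -> bytes, writer required: geo.payload aligns to geo.payload
  no writer field matches reader geo.nickname
  int32 -> int32, writer optional: geo.retries aligns to geo.retries
  int64 -> int64, writer optional: geo.id aligns to geo.id
  geo.nickname (writer side), unknown to reader
  geo.city (writer side), unknown to reader
  => no violations; forward on Device: COMPATIBLE
diffs on Device not affecting the asked answer:
  field nickname in record Money: tag 2 changed to 22 -> inert for the asked Device verdict: nothing fires
  added field city to record Money: optional string, tag 28 (in v2 it sits last) -> inert for the asked Device verdict: nothing fires
  added field phone to record Device: required string, tag 15, default "kappa" (in v2 it sits immediately before seq) -> inert for the asked Device verdict: nothing fires
  renamed field enabled to archived in record Device (alias enabled declared on the renamed field) -> inert for the asked Device verdict: nothing fires

forward: COMPATIBLE []


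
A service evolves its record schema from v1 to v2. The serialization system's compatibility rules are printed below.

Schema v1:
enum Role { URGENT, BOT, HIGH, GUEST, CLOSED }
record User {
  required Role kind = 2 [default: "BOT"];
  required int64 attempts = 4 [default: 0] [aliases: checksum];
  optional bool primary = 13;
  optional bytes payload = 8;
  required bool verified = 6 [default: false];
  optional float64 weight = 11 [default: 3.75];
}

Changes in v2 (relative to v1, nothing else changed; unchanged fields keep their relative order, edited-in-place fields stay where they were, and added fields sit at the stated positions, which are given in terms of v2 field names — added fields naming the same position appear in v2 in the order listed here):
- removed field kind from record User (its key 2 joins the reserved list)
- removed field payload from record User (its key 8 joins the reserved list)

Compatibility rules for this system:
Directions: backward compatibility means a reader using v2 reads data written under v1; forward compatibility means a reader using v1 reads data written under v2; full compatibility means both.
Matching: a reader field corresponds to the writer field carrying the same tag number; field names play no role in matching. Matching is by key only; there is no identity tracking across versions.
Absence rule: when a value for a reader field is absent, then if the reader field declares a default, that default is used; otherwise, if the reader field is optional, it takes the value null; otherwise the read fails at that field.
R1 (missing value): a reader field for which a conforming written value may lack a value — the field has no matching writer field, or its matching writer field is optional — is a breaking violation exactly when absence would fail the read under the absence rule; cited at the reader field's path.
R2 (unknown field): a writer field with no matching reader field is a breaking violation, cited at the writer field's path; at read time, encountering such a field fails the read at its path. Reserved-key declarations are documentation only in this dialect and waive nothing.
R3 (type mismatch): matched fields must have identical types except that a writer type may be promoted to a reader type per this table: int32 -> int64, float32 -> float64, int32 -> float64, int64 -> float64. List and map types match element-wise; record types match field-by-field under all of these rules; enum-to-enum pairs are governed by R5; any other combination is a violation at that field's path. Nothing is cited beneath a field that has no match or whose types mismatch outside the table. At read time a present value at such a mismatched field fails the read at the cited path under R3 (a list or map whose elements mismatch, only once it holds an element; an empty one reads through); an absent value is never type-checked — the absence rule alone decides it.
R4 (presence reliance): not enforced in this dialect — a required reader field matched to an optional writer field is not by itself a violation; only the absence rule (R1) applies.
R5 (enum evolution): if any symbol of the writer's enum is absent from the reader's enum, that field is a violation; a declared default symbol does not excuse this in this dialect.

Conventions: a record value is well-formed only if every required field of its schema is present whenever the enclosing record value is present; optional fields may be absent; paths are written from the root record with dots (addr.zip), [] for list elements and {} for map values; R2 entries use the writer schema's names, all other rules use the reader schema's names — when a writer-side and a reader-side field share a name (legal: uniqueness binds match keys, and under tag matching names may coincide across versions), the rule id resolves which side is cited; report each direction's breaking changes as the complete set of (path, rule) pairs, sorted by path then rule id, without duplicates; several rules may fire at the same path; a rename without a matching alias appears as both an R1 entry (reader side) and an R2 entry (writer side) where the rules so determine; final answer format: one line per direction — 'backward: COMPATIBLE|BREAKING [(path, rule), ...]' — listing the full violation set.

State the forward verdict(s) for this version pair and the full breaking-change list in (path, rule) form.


each type pair in User: writer, then reader
forward for User (reader v1, writer v2):
  no writer field matches reader kind
  attempts: int64 -> int64, writer required; from attempts
  primary: bool -> bool, writer optional; from primary
  no writer field matches reader payload
  verified: bool -> bool, writer required; from verified
  weight: float64 -> float64, writer optional; from weight
  => no violations; forward on User: COMPATIBLE
ruling out the remaining User differences:
  removed field kind from record User (its key 2 joins the reserved list) -> its effect on User is confined to the backward direction, not asked
  removed field payload from record User (its key 8 joins the reserved list) -> its effect on User is confined to the backward direction, not asked

forward: COMPATIBLE []


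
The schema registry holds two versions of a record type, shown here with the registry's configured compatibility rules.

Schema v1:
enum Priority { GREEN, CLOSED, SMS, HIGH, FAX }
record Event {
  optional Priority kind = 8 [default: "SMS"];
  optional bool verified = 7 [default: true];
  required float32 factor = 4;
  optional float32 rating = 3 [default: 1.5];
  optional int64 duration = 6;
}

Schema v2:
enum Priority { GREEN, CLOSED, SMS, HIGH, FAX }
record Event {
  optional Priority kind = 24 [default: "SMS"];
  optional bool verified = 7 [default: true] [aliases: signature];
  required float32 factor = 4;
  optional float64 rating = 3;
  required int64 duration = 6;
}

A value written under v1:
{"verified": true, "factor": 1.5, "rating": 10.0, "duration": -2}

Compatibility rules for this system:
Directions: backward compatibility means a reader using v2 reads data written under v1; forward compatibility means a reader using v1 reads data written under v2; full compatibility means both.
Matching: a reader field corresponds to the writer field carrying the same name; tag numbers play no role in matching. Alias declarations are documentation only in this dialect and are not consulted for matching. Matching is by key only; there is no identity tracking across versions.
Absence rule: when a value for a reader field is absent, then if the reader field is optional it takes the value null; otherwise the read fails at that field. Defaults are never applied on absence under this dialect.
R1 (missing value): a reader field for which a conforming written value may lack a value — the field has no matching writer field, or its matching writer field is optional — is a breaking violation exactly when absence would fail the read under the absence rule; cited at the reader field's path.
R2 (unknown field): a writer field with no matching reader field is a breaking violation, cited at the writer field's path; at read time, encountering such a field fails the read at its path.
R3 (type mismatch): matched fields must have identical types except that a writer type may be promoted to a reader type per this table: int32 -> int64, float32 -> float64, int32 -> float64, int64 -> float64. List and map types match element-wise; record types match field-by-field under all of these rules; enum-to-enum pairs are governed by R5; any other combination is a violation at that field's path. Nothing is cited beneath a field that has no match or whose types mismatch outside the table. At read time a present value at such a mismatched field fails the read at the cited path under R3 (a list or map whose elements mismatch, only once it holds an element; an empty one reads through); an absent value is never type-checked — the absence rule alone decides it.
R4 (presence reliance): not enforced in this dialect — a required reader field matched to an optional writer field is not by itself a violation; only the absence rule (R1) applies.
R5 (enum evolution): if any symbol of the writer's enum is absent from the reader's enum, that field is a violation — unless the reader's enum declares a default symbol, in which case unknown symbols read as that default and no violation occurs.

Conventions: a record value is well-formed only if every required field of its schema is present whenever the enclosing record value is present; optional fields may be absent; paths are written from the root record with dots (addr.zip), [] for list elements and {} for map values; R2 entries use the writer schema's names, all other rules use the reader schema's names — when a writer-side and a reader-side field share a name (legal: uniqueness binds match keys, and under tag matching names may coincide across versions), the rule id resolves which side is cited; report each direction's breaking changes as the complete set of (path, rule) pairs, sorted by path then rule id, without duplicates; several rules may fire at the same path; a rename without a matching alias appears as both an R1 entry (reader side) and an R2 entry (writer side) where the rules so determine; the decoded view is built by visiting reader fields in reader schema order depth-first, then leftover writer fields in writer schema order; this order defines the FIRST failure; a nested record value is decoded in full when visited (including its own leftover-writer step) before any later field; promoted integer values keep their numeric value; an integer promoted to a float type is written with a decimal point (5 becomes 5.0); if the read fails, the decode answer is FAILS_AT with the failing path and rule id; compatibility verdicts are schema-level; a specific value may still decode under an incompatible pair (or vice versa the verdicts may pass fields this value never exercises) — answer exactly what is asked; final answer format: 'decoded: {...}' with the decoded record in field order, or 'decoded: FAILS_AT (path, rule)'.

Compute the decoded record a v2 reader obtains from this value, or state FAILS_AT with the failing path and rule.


decoded: {"kind": null, "verified": true, "factor": 1.5, "rating": 10.0, "duration": -2}

arrows below run writer -> reader for Event
migrating the Event value to v2:
  kind := null (absent, optional -> null)
  verified := true
  factor := 1.5
  rating := 10.0 (float32 -> float64)
  duration := -2
  => decoded: {"kind": null, "verified": true, "factor": 1.5, "rating": 10.0, "duration": -2}
diffs on Event not affecting the asked answer:
  field rating in record Event: type float32 changed to float64 (its default is dropped) -> affects the rule determinations only; this particular Event value decodes identically
  field kind in record Event: tag 8 changed to 24 -> no rule fires on it and the decoded Event view is identical with or without it
  field duration in record Event: optional changed to required -> affects the rule determinations only; this particular Event value decodes identically


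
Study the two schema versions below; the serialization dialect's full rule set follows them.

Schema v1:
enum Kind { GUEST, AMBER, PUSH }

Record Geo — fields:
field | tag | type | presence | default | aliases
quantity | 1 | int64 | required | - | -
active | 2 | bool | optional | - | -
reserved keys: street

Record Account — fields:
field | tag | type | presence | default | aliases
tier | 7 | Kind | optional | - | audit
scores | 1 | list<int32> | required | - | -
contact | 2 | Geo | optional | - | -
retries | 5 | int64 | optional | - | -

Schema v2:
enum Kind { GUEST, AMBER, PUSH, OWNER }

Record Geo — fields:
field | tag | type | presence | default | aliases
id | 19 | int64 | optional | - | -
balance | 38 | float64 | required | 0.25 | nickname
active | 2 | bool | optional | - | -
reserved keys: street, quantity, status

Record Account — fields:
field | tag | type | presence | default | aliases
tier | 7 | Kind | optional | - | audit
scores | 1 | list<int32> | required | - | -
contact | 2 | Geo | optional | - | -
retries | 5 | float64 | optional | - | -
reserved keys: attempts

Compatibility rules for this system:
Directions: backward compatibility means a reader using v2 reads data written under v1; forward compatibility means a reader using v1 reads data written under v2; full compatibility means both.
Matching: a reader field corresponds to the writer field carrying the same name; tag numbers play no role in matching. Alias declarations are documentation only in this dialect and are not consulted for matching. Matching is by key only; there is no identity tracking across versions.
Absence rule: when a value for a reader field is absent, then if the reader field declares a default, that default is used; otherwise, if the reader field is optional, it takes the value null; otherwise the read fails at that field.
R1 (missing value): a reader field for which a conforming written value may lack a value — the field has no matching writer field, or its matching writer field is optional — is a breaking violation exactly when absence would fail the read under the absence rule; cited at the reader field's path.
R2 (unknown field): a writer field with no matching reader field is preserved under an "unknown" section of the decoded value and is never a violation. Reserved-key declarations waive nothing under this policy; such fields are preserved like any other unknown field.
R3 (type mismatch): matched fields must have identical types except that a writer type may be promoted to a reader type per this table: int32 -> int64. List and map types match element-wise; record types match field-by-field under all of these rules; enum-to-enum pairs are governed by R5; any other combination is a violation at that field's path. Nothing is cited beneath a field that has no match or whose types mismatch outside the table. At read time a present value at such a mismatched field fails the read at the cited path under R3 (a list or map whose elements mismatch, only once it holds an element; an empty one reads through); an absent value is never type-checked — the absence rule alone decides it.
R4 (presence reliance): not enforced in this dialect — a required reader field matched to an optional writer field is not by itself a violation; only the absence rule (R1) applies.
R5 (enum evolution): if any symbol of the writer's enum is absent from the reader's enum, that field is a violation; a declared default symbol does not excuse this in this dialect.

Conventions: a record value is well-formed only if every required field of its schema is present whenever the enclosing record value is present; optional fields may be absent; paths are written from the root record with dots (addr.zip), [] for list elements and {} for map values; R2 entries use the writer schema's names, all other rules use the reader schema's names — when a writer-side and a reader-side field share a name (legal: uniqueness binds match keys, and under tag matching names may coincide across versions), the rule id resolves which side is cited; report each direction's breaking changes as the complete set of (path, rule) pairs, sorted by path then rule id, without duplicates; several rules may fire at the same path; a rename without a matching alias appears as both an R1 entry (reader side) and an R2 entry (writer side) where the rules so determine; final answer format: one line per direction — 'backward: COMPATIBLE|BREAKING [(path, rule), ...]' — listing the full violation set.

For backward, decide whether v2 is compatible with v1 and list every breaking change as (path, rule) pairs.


backward: BREAKING [(retries, R3)]

the writer's type comes first in each Account pair
backward analysis of Account with v2 as reader and v1 as writer:
  tier <- tier (Kind -> Kind, writer optional)
  scores <- scores (list<int32> -> list<int32>, writer required)
  contact <- contact (Geo -> Geo, writer optional)
  retries <- retries (int64 -> float64, writer optional)
  contact.id: no writer match
  contact.balance: no writer match
  contact.active <- contact.active (bool -> bool, writer optional)
  writer contact.quantity: unknown to reader
  R3 fires at retries
  => backward: BREAKING (1)
checking off the Account differences that do not matter here:
  enum Kind (field tier in record Account): symbol OWNER added -> fires only in the forward direction of Account, which is not asked here
  added field id to record Geo: optional int64, tag 19 (in v2 it sits immediately before active) -> fires no rule on Account, leaving the asked answer as it is
  added field balance to record Geo: required float64, tag 38, default 0.25 (in v2 it sits immediately before active) -> fires no rule on Account, leaving the asked answer as it is
  removed field quantity from record Geo (its key "quantity" joins the reserved list) -> fires only in the forward direction of Account, which is not asked here


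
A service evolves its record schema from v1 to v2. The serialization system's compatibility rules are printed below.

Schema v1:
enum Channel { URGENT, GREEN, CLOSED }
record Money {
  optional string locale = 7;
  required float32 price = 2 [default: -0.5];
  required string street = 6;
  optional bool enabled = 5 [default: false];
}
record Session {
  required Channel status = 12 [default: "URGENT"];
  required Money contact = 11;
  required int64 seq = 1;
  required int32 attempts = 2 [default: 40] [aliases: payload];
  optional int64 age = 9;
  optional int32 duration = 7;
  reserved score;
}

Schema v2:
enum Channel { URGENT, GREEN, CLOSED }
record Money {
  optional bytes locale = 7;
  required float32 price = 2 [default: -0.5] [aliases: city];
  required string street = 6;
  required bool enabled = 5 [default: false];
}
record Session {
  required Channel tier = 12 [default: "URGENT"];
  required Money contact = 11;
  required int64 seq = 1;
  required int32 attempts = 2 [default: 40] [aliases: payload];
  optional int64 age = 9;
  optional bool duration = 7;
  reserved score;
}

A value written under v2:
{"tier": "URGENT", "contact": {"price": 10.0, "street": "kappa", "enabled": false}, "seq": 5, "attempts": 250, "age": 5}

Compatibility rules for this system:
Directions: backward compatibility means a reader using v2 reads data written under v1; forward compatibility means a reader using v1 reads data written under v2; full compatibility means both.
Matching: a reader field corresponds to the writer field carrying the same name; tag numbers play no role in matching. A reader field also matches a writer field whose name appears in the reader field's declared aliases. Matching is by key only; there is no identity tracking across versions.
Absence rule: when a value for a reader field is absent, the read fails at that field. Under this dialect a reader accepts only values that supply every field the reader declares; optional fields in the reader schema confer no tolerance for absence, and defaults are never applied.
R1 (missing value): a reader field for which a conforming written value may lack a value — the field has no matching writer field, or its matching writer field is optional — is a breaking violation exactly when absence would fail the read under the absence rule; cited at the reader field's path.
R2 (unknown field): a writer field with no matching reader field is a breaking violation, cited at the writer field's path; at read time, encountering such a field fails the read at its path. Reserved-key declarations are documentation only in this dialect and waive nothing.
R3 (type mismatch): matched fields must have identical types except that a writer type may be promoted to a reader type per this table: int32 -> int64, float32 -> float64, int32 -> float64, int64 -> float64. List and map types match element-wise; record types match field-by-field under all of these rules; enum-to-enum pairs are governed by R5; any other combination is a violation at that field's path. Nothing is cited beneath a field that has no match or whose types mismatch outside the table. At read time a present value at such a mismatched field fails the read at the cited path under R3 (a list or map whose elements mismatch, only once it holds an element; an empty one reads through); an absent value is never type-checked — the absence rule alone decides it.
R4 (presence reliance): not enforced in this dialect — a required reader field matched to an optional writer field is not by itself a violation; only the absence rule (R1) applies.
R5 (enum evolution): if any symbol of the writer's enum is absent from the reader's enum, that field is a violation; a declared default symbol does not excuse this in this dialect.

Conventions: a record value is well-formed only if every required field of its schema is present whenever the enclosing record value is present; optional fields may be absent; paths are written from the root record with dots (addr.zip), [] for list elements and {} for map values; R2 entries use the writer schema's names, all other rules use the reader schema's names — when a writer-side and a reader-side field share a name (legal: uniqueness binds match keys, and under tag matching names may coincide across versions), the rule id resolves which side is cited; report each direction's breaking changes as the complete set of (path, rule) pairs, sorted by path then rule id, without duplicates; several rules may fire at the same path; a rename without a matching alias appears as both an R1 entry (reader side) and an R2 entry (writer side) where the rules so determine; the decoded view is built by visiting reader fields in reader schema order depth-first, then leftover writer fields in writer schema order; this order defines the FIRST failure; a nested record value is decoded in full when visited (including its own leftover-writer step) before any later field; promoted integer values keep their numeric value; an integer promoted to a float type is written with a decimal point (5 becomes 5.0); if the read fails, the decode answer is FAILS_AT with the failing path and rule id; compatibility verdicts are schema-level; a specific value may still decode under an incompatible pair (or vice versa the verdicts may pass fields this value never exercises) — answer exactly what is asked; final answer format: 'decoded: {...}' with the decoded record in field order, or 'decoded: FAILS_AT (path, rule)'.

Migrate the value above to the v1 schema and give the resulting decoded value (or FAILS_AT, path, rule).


decoded: FAILS_AT (status, R1)

arrows below run writer -> reader for Session
migrating the Session value to v1:
  read fails at status under R1 (no fill)
  => FAILS_AT (status, R1)
ruling out the remaining Session differences:
  field locale in record Money: type string changed to bytes -> matters for Session compatibility verdicts, not for this value's decode
  field enabled in record Money: optional changed to required -> matters for Session compatibility verdicts, not for this value's decode
  field duration in record Session: type int32 changed to bool -> matters for Session compatibility verdicts, not for this value's decode


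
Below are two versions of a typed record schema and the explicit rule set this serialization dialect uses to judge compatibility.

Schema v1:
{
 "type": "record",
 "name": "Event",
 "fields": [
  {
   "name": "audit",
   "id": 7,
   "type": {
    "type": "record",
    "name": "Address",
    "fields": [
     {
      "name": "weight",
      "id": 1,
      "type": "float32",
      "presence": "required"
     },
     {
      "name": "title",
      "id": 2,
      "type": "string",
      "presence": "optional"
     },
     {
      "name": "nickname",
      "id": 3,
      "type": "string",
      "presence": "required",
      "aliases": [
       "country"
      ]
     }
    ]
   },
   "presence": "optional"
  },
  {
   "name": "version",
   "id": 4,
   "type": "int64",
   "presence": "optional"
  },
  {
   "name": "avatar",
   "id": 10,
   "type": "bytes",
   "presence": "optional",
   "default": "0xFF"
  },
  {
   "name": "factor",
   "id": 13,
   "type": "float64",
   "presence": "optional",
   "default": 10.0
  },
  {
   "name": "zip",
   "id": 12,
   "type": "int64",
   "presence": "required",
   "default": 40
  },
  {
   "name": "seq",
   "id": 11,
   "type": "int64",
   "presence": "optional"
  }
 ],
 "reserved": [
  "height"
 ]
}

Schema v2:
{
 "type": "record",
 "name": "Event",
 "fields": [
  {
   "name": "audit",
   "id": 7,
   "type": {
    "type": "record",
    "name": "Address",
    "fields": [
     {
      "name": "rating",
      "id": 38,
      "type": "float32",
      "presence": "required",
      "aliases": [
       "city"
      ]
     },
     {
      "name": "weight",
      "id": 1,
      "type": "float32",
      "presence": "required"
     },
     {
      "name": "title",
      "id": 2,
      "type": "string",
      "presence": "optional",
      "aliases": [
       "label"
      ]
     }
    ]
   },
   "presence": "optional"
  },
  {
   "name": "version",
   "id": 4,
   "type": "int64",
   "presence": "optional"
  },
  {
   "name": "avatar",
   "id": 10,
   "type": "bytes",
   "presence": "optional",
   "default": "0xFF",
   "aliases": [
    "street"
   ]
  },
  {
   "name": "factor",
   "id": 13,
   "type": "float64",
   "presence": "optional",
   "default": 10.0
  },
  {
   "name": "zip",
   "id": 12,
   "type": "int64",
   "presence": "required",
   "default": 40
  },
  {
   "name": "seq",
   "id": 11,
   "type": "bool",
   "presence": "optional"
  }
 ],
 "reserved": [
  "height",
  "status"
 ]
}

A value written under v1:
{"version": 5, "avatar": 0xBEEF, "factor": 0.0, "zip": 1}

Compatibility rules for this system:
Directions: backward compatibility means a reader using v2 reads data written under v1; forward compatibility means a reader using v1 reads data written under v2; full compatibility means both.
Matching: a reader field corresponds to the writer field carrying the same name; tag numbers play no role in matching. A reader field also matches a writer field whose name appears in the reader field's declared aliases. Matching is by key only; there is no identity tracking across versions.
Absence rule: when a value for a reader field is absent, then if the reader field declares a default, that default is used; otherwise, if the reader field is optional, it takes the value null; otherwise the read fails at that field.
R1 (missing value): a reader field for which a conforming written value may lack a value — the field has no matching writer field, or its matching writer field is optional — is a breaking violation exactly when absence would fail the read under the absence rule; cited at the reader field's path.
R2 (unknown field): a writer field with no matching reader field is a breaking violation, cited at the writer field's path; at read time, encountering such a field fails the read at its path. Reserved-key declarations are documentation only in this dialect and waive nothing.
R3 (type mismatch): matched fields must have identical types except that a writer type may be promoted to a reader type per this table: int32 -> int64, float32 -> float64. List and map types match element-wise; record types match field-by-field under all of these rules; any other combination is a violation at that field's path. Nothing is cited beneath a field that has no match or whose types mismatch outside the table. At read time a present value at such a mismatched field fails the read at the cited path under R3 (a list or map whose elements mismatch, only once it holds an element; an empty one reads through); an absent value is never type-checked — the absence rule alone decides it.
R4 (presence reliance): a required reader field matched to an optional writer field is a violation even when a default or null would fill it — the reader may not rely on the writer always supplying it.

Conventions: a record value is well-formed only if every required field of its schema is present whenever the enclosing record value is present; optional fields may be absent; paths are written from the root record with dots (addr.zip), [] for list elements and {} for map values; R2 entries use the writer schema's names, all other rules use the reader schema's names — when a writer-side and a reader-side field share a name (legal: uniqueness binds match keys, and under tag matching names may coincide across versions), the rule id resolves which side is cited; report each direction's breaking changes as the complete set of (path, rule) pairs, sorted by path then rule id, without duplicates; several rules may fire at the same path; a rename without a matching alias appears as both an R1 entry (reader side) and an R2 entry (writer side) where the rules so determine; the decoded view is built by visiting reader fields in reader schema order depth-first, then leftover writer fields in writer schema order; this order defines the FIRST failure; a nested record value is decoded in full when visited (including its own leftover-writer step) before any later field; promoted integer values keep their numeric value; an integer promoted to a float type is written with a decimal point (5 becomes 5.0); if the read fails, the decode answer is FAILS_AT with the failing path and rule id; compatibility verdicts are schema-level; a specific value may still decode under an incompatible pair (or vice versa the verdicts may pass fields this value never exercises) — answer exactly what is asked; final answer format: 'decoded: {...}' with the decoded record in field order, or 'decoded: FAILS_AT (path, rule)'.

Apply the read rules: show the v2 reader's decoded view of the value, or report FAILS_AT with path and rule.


arrows below run writer -> reader for Event
decoding the Event value with the v2 reader:
  audit := null (absent, optional -> null)
  version := 5
  avatar := 0xBEEF
  factor := 0.0
  zip := 1
  seq := null (absent, optional -> null)
  => decoded: {"audit": null, "version": 5, "avatar": 0xBEEF, "factor": 0.0, "zip": 1, "seq": null}
ruling out the remaining Event differences:
  field seq in record Event: type int64 changed to bool -> changes Event's schema-level verdicts only — the decode of this value is the same
  removed field nickname from record Address -> changes Event's schema-level verdicts only — the decode of this value is the same
  added field rating to record Address: required float32, tag 38 (in v2 it sits immediately before weight) -> changes Event's schema-level verdicts only — the decode of this value is the same

decoded: {"audit": null, "version": 5, "avatar": 0xBEEF, "factor": 0.0, "zip": 1, "seq": null}


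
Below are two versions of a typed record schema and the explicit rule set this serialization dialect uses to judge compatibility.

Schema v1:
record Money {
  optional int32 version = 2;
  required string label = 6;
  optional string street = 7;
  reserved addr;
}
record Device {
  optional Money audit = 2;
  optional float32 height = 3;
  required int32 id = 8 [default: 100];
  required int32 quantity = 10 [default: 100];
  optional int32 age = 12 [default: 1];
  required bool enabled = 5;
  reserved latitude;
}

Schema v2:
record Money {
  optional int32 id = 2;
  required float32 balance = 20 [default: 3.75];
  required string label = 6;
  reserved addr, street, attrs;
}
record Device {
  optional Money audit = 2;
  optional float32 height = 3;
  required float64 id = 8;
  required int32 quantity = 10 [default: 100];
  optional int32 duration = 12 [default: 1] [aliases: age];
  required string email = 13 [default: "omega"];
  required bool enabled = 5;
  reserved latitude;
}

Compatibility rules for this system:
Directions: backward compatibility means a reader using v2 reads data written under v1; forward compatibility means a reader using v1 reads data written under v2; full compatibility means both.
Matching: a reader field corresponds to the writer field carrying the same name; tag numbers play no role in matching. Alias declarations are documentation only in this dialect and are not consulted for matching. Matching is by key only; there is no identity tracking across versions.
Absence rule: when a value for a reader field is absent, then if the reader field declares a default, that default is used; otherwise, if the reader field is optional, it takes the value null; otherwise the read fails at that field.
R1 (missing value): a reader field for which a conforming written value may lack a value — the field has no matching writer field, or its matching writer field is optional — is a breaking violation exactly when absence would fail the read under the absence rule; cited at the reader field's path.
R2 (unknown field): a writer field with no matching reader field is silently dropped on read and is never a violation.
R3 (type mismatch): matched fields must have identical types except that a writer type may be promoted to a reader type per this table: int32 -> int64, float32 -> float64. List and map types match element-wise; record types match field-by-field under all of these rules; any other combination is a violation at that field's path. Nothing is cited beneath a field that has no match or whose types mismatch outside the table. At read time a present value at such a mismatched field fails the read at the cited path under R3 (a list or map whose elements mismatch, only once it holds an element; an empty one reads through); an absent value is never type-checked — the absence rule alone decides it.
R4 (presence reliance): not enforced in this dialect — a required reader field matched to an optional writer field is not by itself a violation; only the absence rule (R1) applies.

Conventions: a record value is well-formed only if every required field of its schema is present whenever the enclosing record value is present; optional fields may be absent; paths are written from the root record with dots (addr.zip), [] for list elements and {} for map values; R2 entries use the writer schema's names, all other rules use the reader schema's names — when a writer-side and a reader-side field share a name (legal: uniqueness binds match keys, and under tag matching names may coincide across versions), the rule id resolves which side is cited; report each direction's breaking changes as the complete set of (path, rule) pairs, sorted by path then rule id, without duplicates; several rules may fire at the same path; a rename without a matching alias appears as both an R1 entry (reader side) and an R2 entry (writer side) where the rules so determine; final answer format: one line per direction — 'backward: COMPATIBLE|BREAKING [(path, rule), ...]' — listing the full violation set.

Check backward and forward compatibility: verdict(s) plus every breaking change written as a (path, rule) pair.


each type pair in Device: writer, then reader
backward analysis of Device with v2 as reader and v1 as writer:
  audit <- audit (Money -> Money, writer optional)
  height <- height (float32 -> float32, writer optional)
  id <- id (int32 -> float64, writer required)
  quantity <- quantity (int32 -> int32, writer required)
  duration has no writer counterpart
  email has no writer counterpart
  enabled <- enabled (bool -> bool, writer required)
  leftover writer field: age
  audit.id has no writer counterpart
  audit.balance has no writer counterpart
  audit.label <- audit.label (string -> string, writer required)
  leftover writer field: audit.version
  leftover writer field: audit.street
  breaking: (id, R3)
  backward on Device therefore BREAKING (1)
forward analysis of Device with v1 as reader and v2 as writer:
  audit <- audit (Money -> Money, writer optional)
  height <- height (float32 -> float32, writer optional)
  id <- id (float64 -> int32, writer required)
  quantity <- quantity (int32 -> int32, writer required)
  age has no writer counterpart
  enabled <- enabled (bool -> bool, writer required)
  leftover writer field: duration
  leftover writer field: email
  audit.version has no writer counterpart
  audit.label <- audit.label (string -> string, writer required)
  audit.street has no writer counterpart
  leftover writer field: audit.id
  leftover writer field: audit.balance
  breaking: (id, R3)
  forward on Device therefore BREAKING (1)

backward: BREAKING [(id, R3)]; forward: BREAKING [(id, R3)]
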